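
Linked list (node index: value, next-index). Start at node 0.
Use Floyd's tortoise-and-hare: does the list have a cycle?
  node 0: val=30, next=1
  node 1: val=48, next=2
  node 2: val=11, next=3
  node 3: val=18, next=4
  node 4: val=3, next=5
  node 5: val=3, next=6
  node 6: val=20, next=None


Floyd's tortoise (slow, +1) and hare (fast, +2):
  init: slow=0, fast=0
  step 1: slow=1, fast=2
  step 2: slow=2, fast=4
  step 3: slow=3, fast=6
  step 4: fast -> None, no cycle

Cycle: no


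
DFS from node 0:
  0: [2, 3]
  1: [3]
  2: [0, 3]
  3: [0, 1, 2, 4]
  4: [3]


Visit 0, push [3, 2]
Visit 2, push [3]
Visit 3, push [4, 1]
Visit 1, push []
Visit 4, push []

DFS order: [0, 2, 3, 1, 4]


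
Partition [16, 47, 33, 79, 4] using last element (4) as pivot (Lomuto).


Pivot: 4
Place pivot at 0: [4, 47, 33, 79, 16]

Partitioned: [4, 47, 33, 79, 16]


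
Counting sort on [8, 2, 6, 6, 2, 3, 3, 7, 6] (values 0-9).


Input: [8, 2, 6, 6, 2, 3, 3, 7, 6]
Counts: [0, 0, 2, 2, 0, 0, 3, 1, 1, 0]

Sorted: [2, 2, 3, 3, 6, 6, 6, 7, 8]


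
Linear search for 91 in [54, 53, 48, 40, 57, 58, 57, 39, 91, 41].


i=0: 54!=91
i=1: 53!=91
i=2: 48!=91
i=3: 40!=91
i=4: 57!=91
i=5: 58!=91
i=6: 57!=91
i=7: 39!=91
i=8: 91==91 found!

Found at 8, 9 comps


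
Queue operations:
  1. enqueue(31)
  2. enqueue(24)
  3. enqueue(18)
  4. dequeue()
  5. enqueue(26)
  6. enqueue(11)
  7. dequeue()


enqueue(31) -> [31]
enqueue(24) -> [31, 24]
enqueue(18) -> [31, 24, 18]
dequeue()->31, [24, 18]
enqueue(26) -> [24, 18, 26]
enqueue(11) -> [24, 18, 26, 11]
dequeue()->24, [18, 26, 11]

Final queue: [18, 26, 11]


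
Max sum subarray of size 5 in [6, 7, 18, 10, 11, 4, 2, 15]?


[0:5]: 52
[1:6]: 50
[2:7]: 45
[3:8]: 42

Max: 52 at [0:5]


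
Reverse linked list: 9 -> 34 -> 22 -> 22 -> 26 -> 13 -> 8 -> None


Step 1: curr=9, set curr.next=prev(None) | reversed so far: 9
Step 2: curr=34, set curr.next=prev(9) | reversed so far: 34 -> 9
Step 3: curr=22, set curr.next=prev(34) | reversed so far: 22 -> 34 -> 9
Step 4: curr=22, set curr.next=prev(22) | reversed so far: 22 -> 22 -> 34 -> 9
Step 5: curr=26, set curr.next=prev(22) | reversed so far: 26 -> 22 -> 22 -> 34 -> 9
Step 6: curr=13, set curr.next=prev(26) | reversed so far: 13 -> 26 -> 22 -> 22 -> 34 -> 9
Step 7: curr=8, set curr.next=prev(13) | reversed so far: 8 -> 13 -> 26 -> 22 -> 22 -> 34 -> 9

8 -> 13 -> 26 -> 22 -> 22 -> 34 -> 9 -> None


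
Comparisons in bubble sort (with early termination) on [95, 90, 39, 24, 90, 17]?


Algorithm: bubble sort (with early termination)
Input: [95, 90, 39, 24, 90, 17]
Sorted: [17, 24, 39, 90, 90, 95]

15


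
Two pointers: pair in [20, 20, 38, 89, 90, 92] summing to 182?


lo=0(20)+hi=5(92)=112
lo=1(20)+hi=5(92)=112
lo=2(38)+hi=5(92)=130
lo=3(89)+hi=5(92)=181
lo=4(90)+hi=5(92)=182

Yes: 90+92=182


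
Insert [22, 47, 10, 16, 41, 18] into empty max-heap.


Insert 22: [22]
Insert 47: [47, 22]
Insert 10: [47, 22, 10]
Insert 16: [47, 22, 10, 16]
Insert 41: [47, 41, 10, 16, 22]
Insert 18: [47, 41, 18, 16, 22, 10]

Final heap: [47, 41, 18, 16, 22, 10]


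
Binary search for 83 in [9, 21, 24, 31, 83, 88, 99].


Step 1: lo=0, hi=6, mid=3, val=31
Step 2: lo=4, hi=6, mid=5, val=88
Step 3: lo=4, hi=4, mid=4, val=83

Found at index 4


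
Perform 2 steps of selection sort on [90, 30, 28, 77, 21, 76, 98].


Initial: [90, 30, 28, 77, 21, 76, 98]
Step 1: min=21 at 4
  Swap: [21, 30, 28, 77, 90, 76, 98]
Step 2: min=28 at 2
  Swap: [21, 28, 30, 77, 90, 76, 98]

After 2 steps: [21, 28, 30, 77, 90, 76, 98]


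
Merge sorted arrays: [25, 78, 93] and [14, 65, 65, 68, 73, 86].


Take 14 from B
Take 25 from A
Take 65 from B
Take 65 from B
Take 68 from B
Take 73 from B
Take 78 from A
Take 86 from B

Merged: [14, 25, 65, 65, 68, 73, 78, 86, 93]


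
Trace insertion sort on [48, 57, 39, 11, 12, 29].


Initial: [48, 57, 39, 11, 12, 29]
Insert 57: [48, 57, 39, 11, 12, 29]
Insert 39: [39, 48, 57, 11, 12, 29]
Insert 11: [11, 39, 48, 57, 12, 29]
Insert 12: [11, 12, 39, 48, 57, 29]
Insert 29: [11, 12, 29, 39, 48, 57]

Sorted: [11, 12, 29, 39, 48, 57]


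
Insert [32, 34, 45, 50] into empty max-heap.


Insert 32: [32]
Insert 34: [34, 32]
Insert 45: [45, 32, 34]
Insert 50: [50, 45, 34, 32]

Final heap: [50, 45, 34, 32]


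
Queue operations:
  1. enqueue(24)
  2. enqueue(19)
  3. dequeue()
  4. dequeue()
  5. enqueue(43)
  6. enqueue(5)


enqueue(24) -> [24]
enqueue(19) -> [24, 19]
dequeue()->24, [19]
dequeue()->19, []
enqueue(43) -> [43]
enqueue(5) -> [43, 5]

Final queue: [43, 5]


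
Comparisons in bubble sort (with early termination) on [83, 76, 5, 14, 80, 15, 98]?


Algorithm: bubble sort (with early termination)
Input: [83, 76, 5, 14, 80, 15, 98]
Sorted: [5, 14, 15, 76, 80, 83, 98]

18


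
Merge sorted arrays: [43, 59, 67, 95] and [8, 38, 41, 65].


Take 8 from B
Take 38 from B
Take 41 from B
Take 43 from A
Take 59 from A
Take 65 from B

Merged: [8, 38, 41, 43, 59, 65, 67, 95]


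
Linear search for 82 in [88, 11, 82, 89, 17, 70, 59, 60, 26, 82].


i=0: 88!=82
i=1: 11!=82
i=2: 82==82 found!

Found at 2, 3 comps


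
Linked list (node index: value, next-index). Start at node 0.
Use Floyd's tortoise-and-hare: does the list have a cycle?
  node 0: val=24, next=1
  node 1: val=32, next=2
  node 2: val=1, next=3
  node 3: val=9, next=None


Floyd's tortoise (slow, +1) and hare (fast, +2):
  init: slow=0, fast=0
  step 1: slow=1, fast=2
  step 2: fast 2->3->None, no cycle

Cycle: no


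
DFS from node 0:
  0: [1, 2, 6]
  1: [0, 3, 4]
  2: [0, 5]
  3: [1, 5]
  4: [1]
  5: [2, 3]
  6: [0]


Visit 0, push [6, 2, 1]
Visit 1, push [4, 3]
Visit 3, push [5]
Visit 5, push [2]
Visit 2, push []
Visit 4, push []
Visit 6, push []

DFS order: [0, 1, 3, 5, 2, 4, 6]


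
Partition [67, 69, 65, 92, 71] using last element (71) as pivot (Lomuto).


Pivot: 71
  67 <= 71: advance i (no swap)
  69 <= 71: advance i (no swap)
  65 <= 71: advance i (no swap)
Place pivot at 3: [67, 69, 65, 71, 92]

Partitioned: [67, 69, 65, 71, 92]


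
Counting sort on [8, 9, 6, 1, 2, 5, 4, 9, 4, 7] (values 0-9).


Input: [8, 9, 6, 1, 2, 5, 4, 9, 4, 7]
Counts: [0, 1, 1, 0, 2, 1, 1, 1, 1, 2]

Sorted: [1, 2, 4, 4, 5, 6, 7, 8, 9, 9]


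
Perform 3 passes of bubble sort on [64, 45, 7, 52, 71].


Initial: [64, 45, 7, 52, 71]
Pass 1: [45, 7, 52, 64, 71] (3 swaps)
Pass 2: [7, 45, 52, 64, 71] (1 swaps)
Pass 3: [7, 45, 52, 64, 71] (0 swaps)

After 3 passes: [7, 45, 52, 64, 71]


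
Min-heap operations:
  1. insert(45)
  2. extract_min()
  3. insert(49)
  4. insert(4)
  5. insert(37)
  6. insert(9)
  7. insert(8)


insert(45) -> [45]
extract_min()->45, []
insert(49) -> [49]
insert(4) -> [4, 49]
insert(37) -> [4, 49, 37]
insert(9) -> [4, 9, 37, 49]
insert(8) -> [4, 8, 37, 49, 9]

Final heap: [4, 8, 37, 49, 9]


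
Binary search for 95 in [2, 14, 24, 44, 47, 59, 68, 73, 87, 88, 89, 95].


Step 1: lo=0, hi=11, mid=5, val=59
Step 2: lo=6, hi=11, mid=8, val=87
Step 3: lo=9, hi=11, mid=10, val=89
Step 4: lo=11, hi=11, mid=11, val=95

Found at index 11


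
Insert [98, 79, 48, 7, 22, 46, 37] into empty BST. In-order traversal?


Insert 98: root
Insert 79: L from 98
Insert 48: L from 98 -> L from 79
Insert 7: L from 98 -> L from 79 -> L from 48
Insert 22: L from 98 -> L from 79 -> L from 48 -> R from 7
Insert 46: L from 98 -> L from 79 -> L from 48 -> R from 7 -> R from 22
Insert 37: L from 98 -> L from 79 -> L from 48 -> R from 7 -> R from 22 -> L from 46

In-order: [7, 22, 37, 46, 48, 79, 98]


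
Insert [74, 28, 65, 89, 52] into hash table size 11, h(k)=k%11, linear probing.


Insert 74: h=8 -> slot 8
Insert 28: h=6 -> slot 6
Insert 65: h=10 -> slot 10
Insert 89: h=1 -> slot 1
Insert 52: h=8, 1 probes -> slot 9

Table: [None, 89, None, None, None, None, 28, None, 74, 52, 65]


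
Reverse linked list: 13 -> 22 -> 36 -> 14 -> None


Step 1: curr=13, set curr.next=prev(None) | reversed so far: 13
Step 2: curr=22, set curr.next=prev(13) | reversed so far: 22 -> 13
Step 3: curr=36, set curr.next=prev(22) | reversed so far: 36 -> 22 -> 13
Step 4: curr=14, set curr.next=prev(36) | reversed so far: 14 -> 36 -> 22 -> 13

14 -> 36 -> 22 -> 13 -> None


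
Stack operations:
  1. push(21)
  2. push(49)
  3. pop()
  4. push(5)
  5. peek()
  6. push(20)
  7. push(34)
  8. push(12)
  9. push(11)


push(21) -> [21]
push(49) -> [21, 49]
pop()->49, [21]
push(5) -> [21, 5]
peek()->5
push(20) -> [21, 5, 20]
push(34) -> [21, 5, 20, 34]
push(12) -> [21, 5, 20, 34, 12]
push(11) -> [21, 5, 20, 34, 12, 11]

Final stack: [21, 5, 20, 34, 12, 11]


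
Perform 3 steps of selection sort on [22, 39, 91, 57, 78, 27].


Initial: [22, 39, 91, 57, 78, 27]
Step 1: min=22 at 0
  Swap: [22, 39, 91, 57, 78, 27]
Step 2: min=27 at 5
  Swap: [22, 27, 91, 57, 78, 39]
Step 3: min=39 at 5
  Swap: [22, 27, 39, 57, 78, 91]

After 3 steps: [22, 27, 39, 57, 78, 91]


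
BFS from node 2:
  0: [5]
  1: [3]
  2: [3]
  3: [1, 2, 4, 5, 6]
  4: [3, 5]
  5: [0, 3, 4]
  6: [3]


Visit 2, enqueue [3]
Visit 3, enqueue [1, 4, 5, 6]
Visit 1, enqueue []
Visit 4, enqueue []
Visit 5, enqueue [0]
Visit 6, enqueue []
Visit 0, enqueue []

BFS order: [2, 3, 1, 4, 5, 6, 0]


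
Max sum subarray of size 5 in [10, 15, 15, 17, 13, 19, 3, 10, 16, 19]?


[0:5]: 70
[1:6]: 79
[2:7]: 67
[3:8]: 62
[4:9]: 61
[5:10]: 67

Max: 79 at [1:6]


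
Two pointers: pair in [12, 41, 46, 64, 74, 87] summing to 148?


lo=0(12)+hi=5(87)=99
lo=1(41)+hi=5(87)=128
lo=2(46)+hi=5(87)=133
lo=3(64)+hi=5(87)=151
lo=3(64)+hi=4(74)=138

No pair found


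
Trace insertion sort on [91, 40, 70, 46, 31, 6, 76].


Initial: [91, 40, 70, 46, 31, 6, 76]
Insert 40: [40, 91, 70, 46, 31, 6, 76]
Insert 70: [40, 70, 91, 46, 31, 6, 76]
Insert 46: [40, 46, 70, 91, 31, 6, 76]
Insert 31: [31, 40, 46, 70, 91, 6, 76]
Insert 6: [6, 31, 40, 46, 70, 91, 76]
Insert 76: [6, 31, 40, 46, 70, 76, 91]

Sorted: [6, 31, 40, 46, 70, 76, 91]


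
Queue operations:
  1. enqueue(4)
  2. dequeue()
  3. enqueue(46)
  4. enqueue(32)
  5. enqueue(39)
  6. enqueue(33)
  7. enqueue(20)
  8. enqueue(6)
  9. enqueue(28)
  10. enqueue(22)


enqueue(4) -> [4]
dequeue()->4, []
enqueue(46) -> [46]
enqueue(32) -> [46, 32]
enqueue(39) -> [46, 32, 39]
enqueue(33) -> [46, 32, 39, 33]
enqueue(20) -> [46, 32, 39, 33, 20]
enqueue(6) -> [46, 32, 39, 33, 20, 6]
enqueue(28) -> [46, 32, 39, 33, 20, 6, 28]
enqueue(22) -> [46, 32, 39, 33, 20, 6, 28, 22]

Final queue: [46, 32, 39, 33, 20, 6, 28, 22]


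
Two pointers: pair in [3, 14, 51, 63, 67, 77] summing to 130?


lo=0(3)+hi=5(77)=80
lo=1(14)+hi=5(77)=91
lo=2(51)+hi=5(77)=128
lo=3(63)+hi=5(77)=140
lo=3(63)+hi=4(67)=130

Yes: 63+67=130


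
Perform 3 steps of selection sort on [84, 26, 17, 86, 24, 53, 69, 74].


Initial: [84, 26, 17, 86, 24, 53, 69, 74]
Step 1: min=17 at 2
  Swap: [17, 26, 84, 86, 24, 53, 69, 74]
Step 2: min=24 at 4
  Swap: [17, 24, 84, 86, 26, 53, 69, 74]
Step 3: min=26 at 4
  Swap: [17, 24, 26, 86, 84, 53, 69, 74]

After 3 steps: [17, 24, 26, 86, 84, 53, 69, 74]


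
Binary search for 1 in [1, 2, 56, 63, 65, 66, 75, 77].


Step 1: lo=0, hi=7, mid=3, val=63
Step 2: lo=0, hi=2, mid=1, val=2
Step 3: lo=0, hi=0, mid=0, val=1

Found at index 0


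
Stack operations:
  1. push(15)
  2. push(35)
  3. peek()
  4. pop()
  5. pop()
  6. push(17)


push(15) -> [15]
push(35) -> [15, 35]
peek()->35
pop()->35, [15]
pop()->15, []
push(17) -> [17]

Final stack: [17]


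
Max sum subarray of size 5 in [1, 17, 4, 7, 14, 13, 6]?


[0:5]: 43
[1:6]: 55
[2:7]: 44

Max: 55 at [1:6]


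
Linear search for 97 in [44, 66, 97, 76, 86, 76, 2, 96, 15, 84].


i=0: 44!=97
i=1: 66!=97
i=2: 97==97 found!

Found at 2, 3 comps


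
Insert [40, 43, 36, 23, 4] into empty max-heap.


Insert 40: [40]
Insert 43: [43, 40]
Insert 36: [43, 40, 36]
Insert 23: [43, 40, 36, 23]
Insert 4: [43, 40, 36, 23, 4]

Final heap: [43, 40, 36, 23, 4]


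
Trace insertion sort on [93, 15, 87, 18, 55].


Initial: [93, 15, 87, 18, 55]
Insert 15: [15, 93, 87, 18, 55]
Insert 87: [15, 87, 93, 18, 55]
Insert 18: [15, 18, 87, 93, 55]
Insert 55: [15, 18, 55, 87, 93]

Sorted: [15, 18, 55, 87, 93]


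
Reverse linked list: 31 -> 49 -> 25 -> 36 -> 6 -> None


Step 1: curr=31, set curr.next=prev(None) | reversed so far: 31
Step 2: curr=49, set curr.next=prev(31) | reversed so far: 49 -> 31
Step 3: curr=25, set curr.next=prev(49) | reversed so far: 25 -> 49 -> 31
Step 4: curr=36, set curr.next=prev(25) | reversed so far: 36 -> 25 -> 49 -> 31
Step 5: curr=6, set curr.next=prev(36) | reversed so far: 6 -> 36 -> 25 -> 49 -> 31

6 -> 36 -> 25 -> 49 -> 31 -> None


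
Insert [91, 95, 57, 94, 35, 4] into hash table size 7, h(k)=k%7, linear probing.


Insert 91: h=0 -> slot 0
Insert 95: h=4 -> slot 4
Insert 57: h=1 -> slot 1
Insert 94: h=3 -> slot 3
Insert 35: h=0, 2 probes -> slot 2
Insert 4: h=4, 1 probes -> slot 5

Table: [91, 57, 35, 94, 95, 4, None]


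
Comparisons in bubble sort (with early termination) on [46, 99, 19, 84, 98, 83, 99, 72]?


Algorithm: bubble sort (with early termination)
Input: [46, 99, 19, 84, 98, 83, 99, 72]
Sorted: [19, 46, 72, 83, 84, 98, 99, 99]

27


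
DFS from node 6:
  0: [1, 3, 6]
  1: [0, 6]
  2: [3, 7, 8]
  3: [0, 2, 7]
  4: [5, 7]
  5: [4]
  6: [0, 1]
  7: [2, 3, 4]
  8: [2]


Visit 6, push [1, 0]
Visit 0, push [3, 1]
Visit 1, push []
Visit 3, push [7, 2]
Visit 2, push [8, 7]
Visit 7, push [4]
Visit 4, push [5]
Visit 5, push []
Visit 8, push []

DFS order: [6, 0, 1, 3, 2, 7, 4, 5, 8]


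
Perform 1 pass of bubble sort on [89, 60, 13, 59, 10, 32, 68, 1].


Initial: [89, 60, 13, 59, 10, 32, 68, 1]
Pass 1: [60, 13, 59, 10, 32, 68, 1, 89] (7 swaps)

After 1 pass: [60, 13, 59, 10, 32, 68, 1, 89]


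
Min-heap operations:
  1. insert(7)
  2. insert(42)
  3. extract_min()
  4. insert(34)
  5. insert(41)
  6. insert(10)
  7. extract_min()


insert(7) -> [7]
insert(42) -> [7, 42]
extract_min()->7, [42]
insert(34) -> [34, 42]
insert(41) -> [34, 42, 41]
insert(10) -> [10, 34, 41, 42]
extract_min()->10, [34, 42, 41]

Final heap: [34, 42, 41]


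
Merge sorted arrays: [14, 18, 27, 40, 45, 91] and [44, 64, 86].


Take 14 from A
Take 18 from A
Take 27 from A
Take 40 from A
Take 44 from B
Take 45 from A
Take 64 from B
Take 86 from B

Merged: [14, 18, 27, 40, 44, 45, 64, 86, 91]


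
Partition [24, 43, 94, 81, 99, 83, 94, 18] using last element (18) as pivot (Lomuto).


Pivot: 18
Place pivot at 0: [18, 43, 94, 81, 99, 83, 94, 24]

Partitioned: [18, 43, 94, 81, 99, 83, 94, 24]


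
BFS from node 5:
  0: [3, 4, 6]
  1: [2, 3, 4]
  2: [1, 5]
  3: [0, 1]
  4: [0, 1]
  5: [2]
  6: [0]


Visit 5, enqueue [2]
Visit 2, enqueue [1]
Visit 1, enqueue [3, 4]
Visit 3, enqueue [0]
Visit 4, enqueue []
Visit 0, enqueue [6]
Visit 6, enqueue []

BFS order: [5, 2, 1, 3, 4, 0, 6]


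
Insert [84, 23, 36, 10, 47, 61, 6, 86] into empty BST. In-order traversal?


Insert 84: root
Insert 23: L from 84
Insert 36: L from 84 -> R from 23
Insert 10: L from 84 -> L from 23
Insert 47: L from 84 -> R from 23 -> R from 36
Insert 61: L from 84 -> R from 23 -> R from 36 -> R from 47
Insert 6: L from 84 -> L from 23 -> L from 10
Insert 86: R from 84

In-order: [6, 10, 23, 36, 47, 61, 84, 86]


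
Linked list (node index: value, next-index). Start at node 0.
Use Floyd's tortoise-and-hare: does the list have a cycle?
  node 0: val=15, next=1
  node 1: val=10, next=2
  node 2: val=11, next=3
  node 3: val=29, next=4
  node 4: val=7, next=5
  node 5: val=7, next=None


Floyd's tortoise (slow, +1) and hare (fast, +2):
  init: slow=0, fast=0
  step 1: slow=1, fast=2
  step 2: slow=2, fast=4
  step 3: fast 4->5->None, no cycle

Cycle: no


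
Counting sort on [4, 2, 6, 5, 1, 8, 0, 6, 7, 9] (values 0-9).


Input: [4, 2, 6, 5, 1, 8, 0, 6, 7, 9]
Counts: [1, 1, 1, 0, 1, 1, 2, 1, 1, 1]

Sorted: [0, 1, 2, 4, 5, 6, 6, 7, 8, 9]


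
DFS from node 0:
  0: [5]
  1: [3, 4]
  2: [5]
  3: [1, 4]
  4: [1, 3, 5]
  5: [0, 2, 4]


Visit 0, push [5]
Visit 5, push [4, 2]
Visit 2, push []
Visit 4, push [3, 1]
Visit 1, push [3]
Visit 3, push []

DFS order: [0, 5, 2, 4, 1, 3]


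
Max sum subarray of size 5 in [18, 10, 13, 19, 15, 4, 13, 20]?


[0:5]: 75
[1:6]: 61
[2:7]: 64
[3:8]: 71

Max: 75 at [0:5]


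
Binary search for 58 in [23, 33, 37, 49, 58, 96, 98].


Step 1: lo=0, hi=6, mid=3, val=49
Step 2: lo=4, hi=6, mid=5, val=96
Step 3: lo=4, hi=4, mid=4, val=58

Found at index 4


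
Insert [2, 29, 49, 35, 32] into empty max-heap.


Insert 2: [2]
Insert 29: [29, 2]
Insert 49: [49, 2, 29]
Insert 35: [49, 35, 29, 2]
Insert 32: [49, 35, 29, 2, 32]

Final heap: [49, 35, 29, 2, 32]


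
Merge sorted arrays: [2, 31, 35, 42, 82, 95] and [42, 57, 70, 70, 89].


Take 2 from A
Take 31 from A
Take 35 from A
Take 42 from A
Take 42 from B
Take 57 from B
Take 70 from B
Take 70 from B
Take 82 from A
Take 89 from B

Merged: [2, 31, 35, 42, 42, 57, 70, 70, 82, 89, 95]


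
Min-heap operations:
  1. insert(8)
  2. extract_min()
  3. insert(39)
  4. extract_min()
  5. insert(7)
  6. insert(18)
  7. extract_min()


insert(8) -> [8]
extract_min()->8, []
insert(39) -> [39]
extract_min()->39, []
insert(7) -> [7]
insert(18) -> [7, 18]
extract_min()->7, [18]

Final heap: [18]


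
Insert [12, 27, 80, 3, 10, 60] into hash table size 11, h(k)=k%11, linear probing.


Insert 12: h=1 -> slot 1
Insert 27: h=5 -> slot 5
Insert 80: h=3 -> slot 3
Insert 3: h=3, 1 probes -> slot 4
Insert 10: h=10 -> slot 10
Insert 60: h=5, 1 probes -> slot 6

Table: [None, 12, None, 80, 3, 27, 60, None, None, None, 10]


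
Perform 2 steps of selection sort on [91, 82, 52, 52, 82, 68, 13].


Initial: [91, 82, 52, 52, 82, 68, 13]
Step 1: min=13 at 6
  Swap: [13, 82, 52, 52, 82, 68, 91]
Step 2: min=52 at 2
  Swap: [13, 52, 82, 52, 82, 68, 91]

After 2 steps: [13, 52, 82, 52, 82, 68, 91]


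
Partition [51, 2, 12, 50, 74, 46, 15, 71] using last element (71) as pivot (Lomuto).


Pivot: 71
  51 <= 71: advance i (no swap)
  2 <= 71: advance i (no swap)
  12 <= 71: advance i (no swap)
  50 <= 71: advance i (no swap)
  46 <= 71: swap -> [51, 2, 12, 50, 46, 74, 15, 71]
  15 <= 71: swap -> [51, 2, 12, 50, 46, 15, 74, 71]
Place pivot at 6: [51, 2, 12, 50, 46, 15, 71, 74]

Partitioned: [51, 2, 12, 50, 46, 15, 71, 74]


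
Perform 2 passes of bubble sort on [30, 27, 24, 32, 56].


Initial: [30, 27, 24, 32, 56]
Pass 1: [27, 24, 30, 32, 56] (2 swaps)
Pass 2: [24, 27, 30, 32, 56] (1 swaps)

After 2 passes: [24, 27, 30, 32, 56]


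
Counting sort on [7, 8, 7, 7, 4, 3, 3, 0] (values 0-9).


Input: [7, 8, 7, 7, 4, 3, 3, 0]
Counts: [1, 0, 0, 2, 1, 0, 0, 3, 1, 0]

Sorted: [0, 3, 3, 4, 7, 7, 7, 8]


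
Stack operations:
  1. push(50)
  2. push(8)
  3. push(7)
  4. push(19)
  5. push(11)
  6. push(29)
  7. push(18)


push(50) -> [50]
push(8) -> [50, 8]
push(7) -> [50, 8, 7]
push(19) -> [50, 8, 7, 19]
push(11) -> [50, 8, 7, 19, 11]
push(29) -> [50, 8, 7, 19, 11, 29]
push(18) -> [50, 8, 7, 19, 11, 29, 18]

Final stack: [50, 8, 7, 19, 11, 29, 18]


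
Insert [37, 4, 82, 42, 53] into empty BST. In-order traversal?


Insert 37: root
Insert 4: L from 37
Insert 82: R from 37
Insert 42: R from 37 -> L from 82
Insert 53: R from 37 -> L from 82 -> R from 42

In-order: [4, 37, 42, 53, 82]


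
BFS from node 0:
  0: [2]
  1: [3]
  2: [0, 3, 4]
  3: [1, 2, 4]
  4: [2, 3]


Visit 0, enqueue [2]
Visit 2, enqueue [3, 4]
Visit 3, enqueue [1]
Visit 4, enqueue []
Visit 1, enqueue []

BFS order: [0, 2, 3, 4, 1]


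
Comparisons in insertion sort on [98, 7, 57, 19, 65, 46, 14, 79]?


Algorithm: insertion sort
Input: [98, 7, 57, 19, 65, 46, 14, 79]
Sorted: [7, 14, 19, 46, 57, 65, 79, 98]

20


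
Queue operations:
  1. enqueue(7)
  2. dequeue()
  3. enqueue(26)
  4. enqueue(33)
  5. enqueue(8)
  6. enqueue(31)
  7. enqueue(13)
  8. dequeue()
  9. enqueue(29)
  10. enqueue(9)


enqueue(7) -> [7]
dequeue()->7, []
enqueue(26) -> [26]
enqueue(33) -> [26, 33]
enqueue(8) -> [26, 33, 8]
enqueue(31) -> [26, 33, 8, 31]
enqueue(13) -> [26, 33, 8, 31, 13]
dequeue()->26, [33, 8, 31, 13]
enqueue(29) -> [33, 8, 31, 13, 29]
enqueue(9) -> [33, 8, 31, 13, 29, 9]

Final queue: [33, 8, 31, 13, 29, 9]


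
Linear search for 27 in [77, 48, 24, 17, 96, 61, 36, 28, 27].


i=0: 77!=27
i=1: 48!=27
i=2: 24!=27
i=3: 17!=27
i=4: 96!=27
i=5: 61!=27
i=6: 36!=27
i=7: 28!=27
i=8: 27==27 found!

Found at 8, 9 comps


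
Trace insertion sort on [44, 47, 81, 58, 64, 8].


Initial: [44, 47, 81, 58, 64, 8]
Insert 47: [44, 47, 81, 58, 64, 8]
Insert 81: [44, 47, 81, 58, 64, 8]
Insert 58: [44, 47, 58, 81, 64, 8]
Insert 64: [44, 47, 58, 64, 81, 8]
Insert 8: [8, 44, 47, 58, 64, 81]

Sorted: [8, 44, 47, 58, 64, 81]


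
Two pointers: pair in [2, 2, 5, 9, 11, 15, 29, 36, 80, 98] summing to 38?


lo=0(2)+hi=9(98)=100
lo=0(2)+hi=8(80)=82
lo=0(2)+hi=7(36)=38

Yes: 2+36=38


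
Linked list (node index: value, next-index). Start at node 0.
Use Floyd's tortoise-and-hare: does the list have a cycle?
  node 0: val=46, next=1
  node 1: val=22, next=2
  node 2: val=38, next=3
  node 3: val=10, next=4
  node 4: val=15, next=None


Floyd's tortoise (slow, +1) and hare (fast, +2):
  init: slow=0, fast=0
  step 1: slow=1, fast=2
  step 2: slow=2, fast=4
  step 3: fast -> None, no cycle

Cycle: no


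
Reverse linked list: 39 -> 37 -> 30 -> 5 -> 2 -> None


Step 1: curr=39, set curr.next=prev(None) | reversed so far: 39
Step 2: curr=37, set curr.next=prev(39) | reversed so far: 37 -> 39
Step 3: curr=30, set curr.next=prev(37) | reversed so far: 30 -> 37 -> 39
Step 4: curr=5, set curr.next=prev(30) | reversed so far: 5 -> 30 -> 37 -> 39
Step 5: curr=2, set curr.next=prev(5) | reversed so far: 2 -> 5 -> 30 -> 37 -> 39

2 -> 5 -> 30 -> 37 -> 39 -> None


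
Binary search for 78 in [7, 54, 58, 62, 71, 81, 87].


Step 1: lo=0, hi=6, mid=3, val=62
Step 2: lo=4, hi=6, mid=5, val=81
Step 3: lo=4, hi=4, mid=4, val=71

Not found


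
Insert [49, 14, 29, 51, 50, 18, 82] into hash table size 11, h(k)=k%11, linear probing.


Insert 49: h=5 -> slot 5
Insert 14: h=3 -> slot 3
Insert 29: h=7 -> slot 7
Insert 51: h=7, 1 probes -> slot 8
Insert 50: h=6 -> slot 6
Insert 18: h=7, 2 probes -> slot 9
Insert 82: h=5, 5 probes -> slot 10

Table: [None, None, None, 14, None, 49, 50, 29, 51, 18, 82]


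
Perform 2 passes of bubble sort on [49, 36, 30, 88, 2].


Initial: [49, 36, 30, 88, 2]
Pass 1: [36, 30, 49, 2, 88] (3 swaps)
Pass 2: [30, 36, 2, 49, 88] (2 swaps)

After 2 passes: [30, 36, 2, 49, 88]


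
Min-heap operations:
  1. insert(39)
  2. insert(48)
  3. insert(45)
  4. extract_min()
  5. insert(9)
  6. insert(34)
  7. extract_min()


insert(39) -> [39]
insert(48) -> [39, 48]
insert(45) -> [39, 48, 45]
extract_min()->39, [45, 48]
insert(9) -> [9, 48, 45]
insert(34) -> [9, 34, 45, 48]
extract_min()->9, [34, 48, 45]

Final heap: [34, 48, 45]


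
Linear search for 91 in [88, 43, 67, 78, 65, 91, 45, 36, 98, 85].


i=0: 88!=91
i=1: 43!=91
i=2: 67!=91
i=3: 78!=91
i=4: 65!=91
i=5: 91==91 found!

Found at 5, 6 comps


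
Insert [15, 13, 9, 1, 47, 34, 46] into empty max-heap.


Insert 15: [15]
Insert 13: [15, 13]
Insert 9: [15, 13, 9]
Insert 1: [15, 13, 9, 1]
Insert 47: [47, 15, 9, 1, 13]
Insert 34: [47, 15, 34, 1, 13, 9]
Insert 46: [47, 15, 46, 1, 13, 9, 34]

Final heap: [47, 15, 46, 1, 13, 9, 34]


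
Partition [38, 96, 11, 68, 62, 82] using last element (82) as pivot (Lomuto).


Pivot: 82
  38 <= 82: advance i (no swap)
  11 <= 82: swap -> [38, 11, 96, 68, 62, 82]
  68 <= 82: swap -> [38, 11, 68, 96, 62, 82]
  62 <= 82: swap -> [38, 11, 68, 62, 96, 82]
Place pivot at 4: [38, 11, 68, 62, 82, 96]

Partitioned: [38, 11, 68, 62, 82, 96]


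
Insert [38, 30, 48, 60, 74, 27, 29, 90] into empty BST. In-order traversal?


Insert 38: root
Insert 30: L from 38
Insert 48: R from 38
Insert 60: R from 38 -> R from 48
Insert 74: R from 38 -> R from 48 -> R from 60
Insert 27: L from 38 -> L from 30
Insert 29: L from 38 -> L from 30 -> R from 27
Insert 90: R from 38 -> R from 48 -> R from 60 -> R from 74

In-order: [27, 29, 30, 38, 48, 60, 74, 90]


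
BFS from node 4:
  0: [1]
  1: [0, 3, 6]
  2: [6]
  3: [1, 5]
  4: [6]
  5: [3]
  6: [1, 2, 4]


Visit 4, enqueue [6]
Visit 6, enqueue [1, 2]
Visit 1, enqueue [0, 3]
Visit 2, enqueue []
Visit 0, enqueue []
Visit 3, enqueue [5]
Visit 5, enqueue []

BFS order: [4, 6, 1, 2, 0, 3, 5]


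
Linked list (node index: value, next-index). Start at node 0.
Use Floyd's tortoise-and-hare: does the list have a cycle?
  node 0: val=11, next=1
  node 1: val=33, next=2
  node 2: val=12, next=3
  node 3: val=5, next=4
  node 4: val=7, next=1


Floyd's tortoise (slow, +1) and hare (fast, +2):
  init: slow=0, fast=0
  step 1: slow=1, fast=2
  step 2: slow=2, fast=4
  step 3: slow=3, fast=2
  step 4: slow=4, fast=4
  slow == fast at node 4: cycle detected

Cycle: yes


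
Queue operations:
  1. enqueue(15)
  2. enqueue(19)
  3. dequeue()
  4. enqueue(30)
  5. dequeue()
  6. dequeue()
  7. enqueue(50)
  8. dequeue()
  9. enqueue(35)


enqueue(15) -> [15]
enqueue(19) -> [15, 19]
dequeue()->15, [19]
enqueue(30) -> [19, 30]
dequeue()->19, [30]
dequeue()->30, []
enqueue(50) -> [50]
dequeue()->50, []
enqueue(35) -> [35]

Final queue: [35]


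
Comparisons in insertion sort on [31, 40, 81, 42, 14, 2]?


Algorithm: insertion sort
Input: [31, 40, 81, 42, 14, 2]
Sorted: [2, 14, 31, 40, 42, 81]

13


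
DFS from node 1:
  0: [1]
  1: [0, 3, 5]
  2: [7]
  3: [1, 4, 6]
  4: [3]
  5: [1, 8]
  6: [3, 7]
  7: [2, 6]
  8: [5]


Visit 1, push [5, 3, 0]
Visit 0, push []
Visit 3, push [6, 4]
Visit 4, push []
Visit 6, push [7]
Visit 7, push [2]
Visit 2, push []
Visit 5, push [8]
Visit 8, push []

DFS order: [1, 0, 3, 4, 6, 7, 2, 5, 8]


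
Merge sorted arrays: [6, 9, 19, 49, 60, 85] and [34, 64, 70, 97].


Take 6 from A
Take 9 from A
Take 19 from A
Take 34 from B
Take 49 from A
Take 60 from A
Take 64 from B
Take 70 from B
Take 85 from A

Merged: [6, 9, 19, 34, 49, 60, 64, 70, 85, 97]


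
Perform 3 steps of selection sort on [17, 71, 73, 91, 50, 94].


Initial: [17, 71, 73, 91, 50, 94]
Step 1: min=17 at 0
  Swap: [17, 71, 73, 91, 50, 94]
Step 2: min=50 at 4
  Swap: [17, 50, 73, 91, 71, 94]
Step 3: min=71 at 4
  Swap: [17, 50, 71, 91, 73, 94]

After 3 steps: [17, 50, 71, 91, 73, 94]


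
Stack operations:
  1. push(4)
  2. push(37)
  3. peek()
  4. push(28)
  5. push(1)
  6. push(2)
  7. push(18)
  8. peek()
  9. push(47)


push(4) -> [4]
push(37) -> [4, 37]
peek()->37
push(28) -> [4, 37, 28]
push(1) -> [4, 37, 28, 1]
push(2) -> [4, 37, 28, 1, 2]
push(18) -> [4, 37, 28, 1, 2, 18]
peek()->18
push(47) -> [4, 37, 28, 1, 2, 18, 47]

Final stack: [4, 37, 28, 1, 2, 18, 47]


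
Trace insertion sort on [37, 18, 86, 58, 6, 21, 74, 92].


Initial: [37, 18, 86, 58, 6, 21, 74, 92]
Insert 18: [18, 37, 86, 58, 6, 21, 74, 92]
Insert 86: [18, 37, 86, 58, 6, 21, 74, 92]
Insert 58: [18, 37, 58, 86, 6, 21, 74, 92]
Insert 6: [6, 18, 37, 58, 86, 21, 74, 92]
Insert 21: [6, 18, 21, 37, 58, 86, 74, 92]
Insert 74: [6, 18, 21, 37, 58, 74, 86, 92]
Insert 92: [6, 18, 21, 37, 58, 74, 86, 92]

Sorted: [6, 18, 21, 37, 58, 74, 86, 92]


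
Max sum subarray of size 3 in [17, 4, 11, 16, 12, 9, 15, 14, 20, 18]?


[0:3]: 32
[1:4]: 31
[2:5]: 39
[3:6]: 37
[4:7]: 36
[5:8]: 38
[6:9]: 49
[7:10]: 52

Max: 52 at [7:10]


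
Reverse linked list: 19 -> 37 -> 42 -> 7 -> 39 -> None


Step 1: curr=19, set curr.next=prev(None) | reversed so far: 19
Step 2: curr=37, set curr.next=prev(19) | reversed so far: 37 -> 19
Step 3: curr=42, set curr.next=prev(37) | reversed so far: 42 -> 37 -> 19
Step 4: curr=7, set curr.next=prev(42) | reversed so far: 7 -> 42 -> 37 -> 19
Step 5: curr=39, set curr.next=prev(7) | reversed so far: 39 -> 7 -> 42 -> 37 -> 19

39 -> 7 -> 42 -> 37 -> 19 -> None


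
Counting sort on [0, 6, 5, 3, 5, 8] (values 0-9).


Input: [0, 6, 5, 3, 5, 8]
Counts: [1, 0, 0, 1, 0, 2, 1, 0, 1, 0]

Sorted: [0, 3, 5, 5, 6, 8]


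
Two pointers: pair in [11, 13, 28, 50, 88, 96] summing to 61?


lo=0(11)+hi=5(96)=107
lo=0(11)+hi=4(88)=99
lo=0(11)+hi=3(50)=61

Yes: 11+50=61


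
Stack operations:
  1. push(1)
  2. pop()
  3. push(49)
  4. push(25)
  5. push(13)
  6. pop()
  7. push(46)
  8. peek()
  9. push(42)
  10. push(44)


push(1) -> [1]
pop()->1, []
push(49) -> [49]
push(25) -> [49, 25]
push(13) -> [49, 25, 13]
pop()->13, [49, 25]
push(46) -> [49, 25, 46]
peek()->46
push(42) -> [49, 25, 46, 42]
push(44) -> [49, 25, 46, 42, 44]

Final stack: [49, 25, 46, 42, 44]


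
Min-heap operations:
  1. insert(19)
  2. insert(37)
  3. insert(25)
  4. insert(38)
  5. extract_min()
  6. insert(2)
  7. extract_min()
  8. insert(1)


insert(19) -> [19]
insert(37) -> [19, 37]
insert(25) -> [19, 37, 25]
insert(38) -> [19, 37, 25, 38]
extract_min()->19, [25, 37, 38]
insert(2) -> [2, 25, 38, 37]
extract_min()->2, [25, 37, 38]
insert(1) -> [1, 25, 38, 37]

Final heap: [1, 25, 38, 37]


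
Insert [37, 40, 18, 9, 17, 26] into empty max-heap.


Insert 37: [37]
Insert 40: [40, 37]
Insert 18: [40, 37, 18]
Insert 9: [40, 37, 18, 9]
Insert 17: [40, 37, 18, 9, 17]
Insert 26: [40, 37, 26, 9, 17, 18]

Final heap: [40, 37, 26, 9, 17, 18]


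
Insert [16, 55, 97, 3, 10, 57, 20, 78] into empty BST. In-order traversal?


Insert 16: root
Insert 55: R from 16
Insert 97: R from 16 -> R from 55
Insert 3: L from 16
Insert 10: L from 16 -> R from 3
Insert 57: R from 16 -> R from 55 -> L from 97
Insert 20: R from 16 -> L from 55
Insert 78: R from 16 -> R from 55 -> L from 97 -> R from 57

In-order: [3, 10, 16, 20, 55, 57, 78, 97]


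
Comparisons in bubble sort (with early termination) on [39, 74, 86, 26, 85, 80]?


Algorithm: bubble sort (with early termination)
Input: [39, 74, 86, 26, 85, 80]
Sorted: [26, 39, 74, 80, 85, 86]

14


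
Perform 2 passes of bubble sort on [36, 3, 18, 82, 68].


Initial: [36, 3, 18, 82, 68]
Pass 1: [3, 18, 36, 68, 82] (3 swaps)
Pass 2: [3, 18, 36, 68, 82] (0 swaps)

After 2 passes: [3, 18, 36, 68, 82]


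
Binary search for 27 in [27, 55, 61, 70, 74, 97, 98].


Step 1: lo=0, hi=6, mid=3, val=70
Step 2: lo=0, hi=2, mid=1, val=55
Step 3: lo=0, hi=0, mid=0, val=27

Found at index 0


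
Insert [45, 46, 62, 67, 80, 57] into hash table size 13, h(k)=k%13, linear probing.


Insert 45: h=6 -> slot 6
Insert 46: h=7 -> slot 7
Insert 62: h=10 -> slot 10
Insert 67: h=2 -> slot 2
Insert 80: h=2, 1 probes -> slot 3
Insert 57: h=5 -> slot 5

Table: [None, None, 67, 80, None, 57, 45, 46, None, None, 62, None, None]


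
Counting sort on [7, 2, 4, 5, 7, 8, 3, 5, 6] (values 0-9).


Input: [7, 2, 4, 5, 7, 8, 3, 5, 6]
Counts: [0, 0, 1, 1, 1, 2, 1, 2, 1, 0]

Sorted: [2, 3, 4, 5, 5, 6, 7, 7, 8]


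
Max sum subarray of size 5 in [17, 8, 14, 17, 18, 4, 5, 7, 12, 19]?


[0:5]: 74
[1:6]: 61
[2:7]: 58
[3:8]: 51
[4:9]: 46
[5:10]: 47

Max: 74 at [0:5]


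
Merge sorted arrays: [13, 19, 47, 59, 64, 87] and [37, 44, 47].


Take 13 from A
Take 19 from A
Take 37 from B
Take 44 from B
Take 47 from A
Take 47 from B

Merged: [13, 19, 37, 44, 47, 47, 59, 64, 87]


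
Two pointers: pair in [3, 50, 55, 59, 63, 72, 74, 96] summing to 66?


lo=0(3)+hi=7(96)=99
lo=0(3)+hi=6(74)=77
lo=0(3)+hi=5(72)=75
lo=0(3)+hi=4(63)=66

Yes: 3+63=66


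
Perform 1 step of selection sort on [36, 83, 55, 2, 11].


Initial: [36, 83, 55, 2, 11]
Step 1: min=2 at 3
  Swap: [2, 83, 55, 36, 11]

After 1 step: [2, 83, 55, 36, 11]


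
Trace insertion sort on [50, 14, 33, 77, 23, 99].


Initial: [50, 14, 33, 77, 23, 99]
Insert 14: [14, 50, 33, 77, 23, 99]
Insert 33: [14, 33, 50, 77, 23, 99]
Insert 77: [14, 33, 50, 77, 23, 99]
Insert 23: [14, 23, 33, 50, 77, 99]
Insert 99: [14, 23, 33, 50, 77, 99]

Sorted: [14, 23, 33, 50, 77, 99]


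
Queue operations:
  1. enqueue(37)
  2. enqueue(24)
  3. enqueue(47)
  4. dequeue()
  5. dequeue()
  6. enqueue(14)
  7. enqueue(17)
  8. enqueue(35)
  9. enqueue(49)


enqueue(37) -> [37]
enqueue(24) -> [37, 24]
enqueue(47) -> [37, 24, 47]
dequeue()->37, [24, 47]
dequeue()->24, [47]
enqueue(14) -> [47, 14]
enqueue(17) -> [47, 14, 17]
enqueue(35) -> [47, 14, 17, 35]
enqueue(49) -> [47, 14, 17, 35, 49]

Final queue: [47, 14, 17, 35, 49]


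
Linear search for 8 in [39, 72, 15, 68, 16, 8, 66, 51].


i=0: 39!=8
i=1: 72!=8
i=2: 15!=8
i=3: 68!=8
i=4: 16!=8
i=5: 8==8 found!

Found at 5, 6 comps


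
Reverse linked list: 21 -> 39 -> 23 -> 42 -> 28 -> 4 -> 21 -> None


Step 1: curr=21, set curr.next=prev(None) | reversed so far: 21
Step 2: curr=39, set curr.next=prev(21) | reversed so far: 39 -> 21
Step 3: curr=23, set curr.next=prev(39) | reversed so far: 23 -> 39 -> 21
Step 4: curr=42, set curr.next=prev(23) | reversed so far: 42 -> 23 -> 39 -> 21
Step 5: curr=28, set curr.next=prev(42) | reversed so far: 28 -> 42 -> 23 -> 39 -> 21
Step 6: curr=4, set curr.next=prev(28) | reversed so far: 4 -> 28 -> 42 -> 23 -> 39 -> 21
Step 7: curr=21, set curr.next=prev(4) | reversed so far: 21 -> 4 -> 28 -> 42 -> 23 -> 39 -> 21

21 -> 4 -> 28 -> 42 -> 23 -> 39 -> 21 -> None


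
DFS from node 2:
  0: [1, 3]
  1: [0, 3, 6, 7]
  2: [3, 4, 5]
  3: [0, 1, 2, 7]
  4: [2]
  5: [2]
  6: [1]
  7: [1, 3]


Visit 2, push [5, 4, 3]
Visit 3, push [7, 1, 0]
Visit 0, push [1]
Visit 1, push [7, 6]
Visit 6, push []
Visit 7, push []
Visit 4, push []
Visit 5, push []

DFS order: [2, 3, 0, 1, 6, 7, 4, 5]


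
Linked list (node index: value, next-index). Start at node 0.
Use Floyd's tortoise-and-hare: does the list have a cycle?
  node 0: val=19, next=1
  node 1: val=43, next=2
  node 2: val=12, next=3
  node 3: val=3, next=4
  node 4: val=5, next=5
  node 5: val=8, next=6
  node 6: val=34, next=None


Floyd's tortoise (slow, +1) and hare (fast, +2):
  init: slow=0, fast=0
  step 1: slow=1, fast=2
  step 2: slow=2, fast=4
  step 3: slow=3, fast=6
  step 4: fast -> None, no cycle

Cycle: no


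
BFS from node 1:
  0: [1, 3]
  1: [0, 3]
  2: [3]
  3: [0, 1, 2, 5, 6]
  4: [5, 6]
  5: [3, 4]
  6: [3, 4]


Visit 1, enqueue [0, 3]
Visit 0, enqueue []
Visit 3, enqueue [2, 5, 6]
Visit 2, enqueue []
Visit 5, enqueue [4]
Visit 6, enqueue []
Visit 4, enqueue []

BFS order: [1, 0, 3, 2, 5, 6, 4]


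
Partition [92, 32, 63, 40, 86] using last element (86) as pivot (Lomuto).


Pivot: 86
  32 <= 86: swap -> [32, 92, 63, 40, 86]
  63 <= 86: swap -> [32, 63, 92, 40, 86]
  40 <= 86: swap -> [32, 63, 40, 92, 86]
Place pivot at 3: [32, 63, 40, 86, 92]

Partitioned: [32, 63, 40, 86, 92]


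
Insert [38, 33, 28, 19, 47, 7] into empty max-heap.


Insert 38: [38]
Insert 33: [38, 33]
Insert 28: [38, 33, 28]
Insert 19: [38, 33, 28, 19]
Insert 47: [47, 38, 28, 19, 33]
Insert 7: [47, 38, 28, 19, 33, 7]

Final heap: [47, 38, 28, 19, 33, 7]


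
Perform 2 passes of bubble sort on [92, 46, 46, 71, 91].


Initial: [92, 46, 46, 71, 91]
Pass 1: [46, 46, 71, 91, 92] (4 swaps)
Pass 2: [46, 46, 71, 91, 92] (0 swaps)

After 2 passes: [46, 46, 71, 91, 92]


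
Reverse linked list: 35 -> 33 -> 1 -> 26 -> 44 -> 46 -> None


Step 1: curr=35, set curr.next=prev(None) | reversed so far: 35
Step 2: curr=33, set curr.next=prev(35) | reversed so far: 33 -> 35
Step 3: curr=1, set curr.next=prev(33) | reversed so far: 1 -> 33 -> 35
Step 4: curr=26, set curr.next=prev(1) | reversed so far: 26 -> 1 -> 33 -> 35
Step 5: curr=44, set curr.next=prev(26) | reversed so far: 44 -> 26 -> 1 -> 33 -> 35
Step 6: curr=46, set curr.next=prev(44) | reversed so far: 46 -> 44 -> 26 -> 1 -> 33 -> 35

46 -> 44 -> 26 -> 1 -> 33 -> 35 -> None


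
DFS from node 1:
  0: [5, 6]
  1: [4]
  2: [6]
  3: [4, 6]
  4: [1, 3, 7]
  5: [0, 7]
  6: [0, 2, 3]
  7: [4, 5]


Visit 1, push [4]
Visit 4, push [7, 3]
Visit 3, push [6]
Visit 6, push [2, 0]
Visit 0, push [5]
Visit 5, push [7]
Visit 7, push []
Visit 2, push []

DFS order: [1, 4, 3, 6, 0, 5, 7, 2]


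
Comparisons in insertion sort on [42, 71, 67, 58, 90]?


Algorithm: insertion sort
Input: [42, 71, 67, 58, 90]
Sorted: [42, 58, 67, 71, 90]

7


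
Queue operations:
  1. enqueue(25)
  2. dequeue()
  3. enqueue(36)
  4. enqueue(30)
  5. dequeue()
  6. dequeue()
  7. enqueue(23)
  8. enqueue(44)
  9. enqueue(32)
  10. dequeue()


enqueue(25) -> [25]
dequeue()->25, []
enqueue(36) -> [36]
enqueue(30) -> [36, 30]
dequeue()->36, [30]
dequeue()->30, []
enqueue(23) -> [23]
enqueue(44) -> [23, 44]
enqueue(32) -> [23, 44, 32]
dequeue()->23, [44, 32]

Final queue: [44, 32]


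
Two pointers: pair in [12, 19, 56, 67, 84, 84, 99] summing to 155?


lo=0(12)+hi=6(99)=111
lo=1(19)+hi=6(99)=118
lo=2(56)+hi=6(99)=155

Yes: 56+99=155


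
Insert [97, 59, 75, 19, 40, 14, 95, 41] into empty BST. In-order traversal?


Insert 97: root
Insert 59: L from 97
Insert 75: L from 97 -> R from 59
Insert 19: L from 97 -> L from 59
Insert 40: L from 97 -> L from 59 -> R from 19
Insert 14: L from 97 -> L from 59 -> L from 19
Insert 95: L from 97 -> R from 59 -> R from 75
Insert 41: L from 97 -> L from 59 -> R from 19 -> R from 40

In-order: [14, 19, 40, 41, 59, 75, 95, 97]


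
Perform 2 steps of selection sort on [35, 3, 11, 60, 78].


Initial: [35, 3, 11, 60, 78]
Step 1: min=3 at 1
  Swap: [3, 35, 11, 60, 78]
Step 2: min=11 at 2
  Swap: [3, 11, 35, 60, 78]

After 2 steps: [3, 11, 35, 60, 78]


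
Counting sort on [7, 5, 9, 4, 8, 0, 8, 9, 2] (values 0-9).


Input: [7, 5, 9, 4, 8, 0, 8, 9, 2]
Counts: [1, 0, 1, 0, 1, 1, 0, 1, 2, 2]

Sorted: [0, 2, 4, 5, 7, 8, 8, 9, 9]


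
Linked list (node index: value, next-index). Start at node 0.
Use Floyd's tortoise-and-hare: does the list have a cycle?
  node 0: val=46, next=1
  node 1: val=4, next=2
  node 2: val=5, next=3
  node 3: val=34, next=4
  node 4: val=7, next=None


Floyd's tortoise (slow, +1) and hare (fast, +2):
  init: slow=0, fast=0
  step 1: slow=1, fast=2
  step 2: slow=2, fast=4
  step 3: fast -> None, no cycle

Cycle: no


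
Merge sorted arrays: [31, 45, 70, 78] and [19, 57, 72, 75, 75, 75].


Take 19 from B
Take 31 from A
Take 45 from A
Take 57 from B
Take 70 from A
Take 72 from B
Take 75 from B
Take 75 from B
Take 75 from B

Merged: [19, 31, 45, 57, 70, 72, 75, 75, 75, 78]


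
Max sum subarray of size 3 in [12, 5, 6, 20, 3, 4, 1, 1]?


[0:3]: 23
[1:4]: 31
[2:5]: 29
[3:6]: 27
[4:7]: 8
[5:8]: 6

Max: 31 at [1:4]


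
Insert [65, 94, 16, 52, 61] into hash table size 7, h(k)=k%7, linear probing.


Insert 65: h=2 -> slot 2
Insert 94: h=3 -> slot 3
Insert 16: h=2, 2 probes -> slot 4
Insert 52: h=3, 2 probes -> slot 5
Insert 61: h=5, 1 probes -> slot 6

Table: [None, None, 65, 94, 16, 52, 61]


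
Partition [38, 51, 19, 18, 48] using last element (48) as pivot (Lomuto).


Pivot: 48
  38 <= 48: advance i (no swap)
  19 <= 48: swap -> [38, 19, 51, 18, 48]
  18 <= 48: swap -> [38, 19, 18, 51, 48]
Place pivot at 3: [38, 19, 18, 48, 51]

Partitioned: [38, 19, 18, 48, 51]


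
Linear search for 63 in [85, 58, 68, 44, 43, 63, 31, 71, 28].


i=0: 85!=63
i=1: 58!=63
i=2: 68!=63
i=3: 44!=63
i=4: 43!=63
i=5: 63==63 found!

Found at 5, 6 comps


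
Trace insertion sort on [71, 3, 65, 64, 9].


Initial: [71, 3, 65, 64, 9]
Insert 3: [3, 71, 65, 64, 9]
Insert 65: [3, 65, 71, 64, 9]
Insert 64: [3, 64, 65, 71, 9]
Insert 9: [3, 9, 64, 65, 71]

Sorted: [3, 9, 64, 65, 71]


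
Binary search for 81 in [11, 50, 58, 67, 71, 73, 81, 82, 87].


Step 1: lo=0, hi=8, mid=4, val=71
Step 2: lo=5, hi=8, mid=6, val=81

Found at index 6


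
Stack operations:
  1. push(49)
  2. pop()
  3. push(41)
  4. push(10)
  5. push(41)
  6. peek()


push(49) -> [49]
pop()->49, []
push(41) -> [41]
push(10) -> [41, 10]
push(41) -> [41, 10, 41]
peek()->41

Final stack: [41, 10, 41]


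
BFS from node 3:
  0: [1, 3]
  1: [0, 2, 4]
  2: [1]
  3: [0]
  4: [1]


Visit 3, enqueue [0]
Visit 0, enqueue [1]
Visit 1, enqueue [2, 4]
Visit 2, enqueue []
Visit 4, enqueue []

BFS order: [3, 0, 1, 2, 4]
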